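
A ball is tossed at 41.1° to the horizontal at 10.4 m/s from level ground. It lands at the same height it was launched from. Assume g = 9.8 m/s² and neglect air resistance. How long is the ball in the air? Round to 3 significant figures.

Vertical component: v_y = 10.4 sin 41.1° = 6.837 m/s.
For a projectile landing at launch height, time of flight is t = 2 v_y / g = 2 × 6.837 / 9.8 = 1.40 s.

1.40 s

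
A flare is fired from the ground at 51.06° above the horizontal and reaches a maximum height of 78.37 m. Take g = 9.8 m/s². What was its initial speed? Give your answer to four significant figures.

At maximum height v_y = 0, so (v₀ sin θ)² = 2 g H.
v₀ sin 51.06° = √(2 × 9.8 × 78.37) = 39.192 m/s.
v₀ = 39.192 / sin 51.06° = 39.192 / 0.7778 = 50.39 m/s.

50.39 m/s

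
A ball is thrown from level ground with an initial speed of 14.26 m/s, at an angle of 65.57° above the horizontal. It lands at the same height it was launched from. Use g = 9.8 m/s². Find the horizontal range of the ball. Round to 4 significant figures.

Components: v_x = 14.26 cos 65.57° = 5.8977 m/s, v_y = 14.26 sin 65.57° = 12.983 m/s.
Time of flight (same landing height): t = 2 v_y / g = 2 × 12.983 / 9.8 = 2.6496 s.
Range: R = v_x · t = 5.8977 × 2.6496 = 15.63 m.

15.63 m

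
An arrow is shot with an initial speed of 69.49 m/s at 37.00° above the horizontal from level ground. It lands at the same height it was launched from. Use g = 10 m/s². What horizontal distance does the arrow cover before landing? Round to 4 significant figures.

464.2 m

Components: v_x = 69.49 cos 37.00° = 55.497 m/s, v_y = 69.49 sin 37.00° = 41.820 m/s.
Time of flight (same landing height): t = 2 v_y / g = 2 × 41.820 / 10 = 8.3640 s.
Range: R = v_x · t = 55.497 × 8.3640 = 464.2 m.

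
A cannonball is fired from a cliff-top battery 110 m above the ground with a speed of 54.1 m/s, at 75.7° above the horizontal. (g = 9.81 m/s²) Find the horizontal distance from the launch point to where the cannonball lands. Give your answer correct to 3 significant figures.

Components: v_x = 54.1 cos 75.7° = 13.36 m/s, v_y = 54.1 sin 75.7° = 52.42 m/s.
Vertical: 0 = 110 + 52.42 t − ½(9.81) t² ⇒ 4.905 t² − 52.42 t − 110 = 0.
t = [52.42 + √(2748 + 2158)] / 9.810 = 12.48 s.
Horizontal: R = v_x · t = 13.36 × 12.48 = 167 m.

167 m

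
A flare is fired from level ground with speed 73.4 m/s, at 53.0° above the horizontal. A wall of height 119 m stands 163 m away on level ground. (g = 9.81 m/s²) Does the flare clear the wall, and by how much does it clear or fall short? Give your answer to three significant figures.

v_x = 73.4 cos 53.0° = 44.17 m/s; v_y0 = 73.4 sin 53.0° = 58.62 m/s.
Time to reach the wall: t = 163 / 44.17 = 3.690 s.
Height at that point: y = 58.62×3.690 − 4.905×3.690² = 149.5 m.
That is 149.5 − 119 = 30.5 m above the top of the wall, so the flare clears it.

Yes — it clears the wall by 30.5 m.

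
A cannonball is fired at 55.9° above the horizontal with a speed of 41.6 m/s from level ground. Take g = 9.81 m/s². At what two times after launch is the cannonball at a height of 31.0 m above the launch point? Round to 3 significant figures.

1.06 s and 5.96 s

v_y0 = 41.6 sin 55.9° = 34.45 m/s.
Set y = v_y0 t − ½ g t² = 31.0: 4.905 t² − 34.45 t + 31.0 = 0.
t = [34.45 ± √(1187 − 608.2)] / 9.81 = (34.45 ± 24.06) / 9.81, giving t = 1.06 s or t = 5.96 s.
So the cannonball is at 31.0 m at t = 1.06 s (rising) and t = 5.96 s (falling).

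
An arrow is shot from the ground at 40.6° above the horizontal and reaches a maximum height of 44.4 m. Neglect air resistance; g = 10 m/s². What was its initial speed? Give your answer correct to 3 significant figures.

45.8 m/s

At maximum height v_y = 0, so (v₀ sin θ)² = 2 g H.
v₀ sin 40.6° = √(2 × 10 × 44.4) = 29.80 m/s.
v₀ = 29.80 / sin 40.6° = 29.80 / 0.6508 = 45.8 m/s.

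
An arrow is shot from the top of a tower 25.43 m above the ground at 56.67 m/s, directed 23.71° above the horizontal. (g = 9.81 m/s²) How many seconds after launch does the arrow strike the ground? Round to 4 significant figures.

5.576 s

Vertical component: v_y = 56.67 sin 23.71° = 22.787 m/s.
Taking up as positive with launch at y = 25.43 m, landing at y = 0: 0 = 25.43 + 22.787 t − ½(9.81) t².
Solving 4.905 t² − 22.787 t − 25.43 = 0 gives t = [22.787 + √(22.787² + 4·4.905·25.43)] / 9.810 = 5.576 s.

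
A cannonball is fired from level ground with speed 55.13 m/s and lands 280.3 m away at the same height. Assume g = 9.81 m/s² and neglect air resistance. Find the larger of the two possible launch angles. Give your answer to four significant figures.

57.61°

Level-ground range: R = v₀² sin(2θ)/g ⇒ sin 2θ = R g / v₀² = 280.3×9.81/55.13² = 0.9047.
2θ = arcsin(0.9047) = 64.783° or 180° − 64.783° = 115.217°.
So θ = 32.39° or θ = 57.61°.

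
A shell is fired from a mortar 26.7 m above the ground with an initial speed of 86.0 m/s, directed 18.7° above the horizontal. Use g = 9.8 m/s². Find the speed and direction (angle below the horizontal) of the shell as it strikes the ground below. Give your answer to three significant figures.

89.0 m/s at 23.7° below the horizontal

v_x = 86.0 cos 18.7° = 81.46 m/s (constant).
|v_y| at impact = √((27.57)² + 2×9.8×26.7) = 35.82 m/s.
Speed = √(81.46² + 35.82²) = 89.0 m/s; angle = arctan(35.82/81.46) = 23.7° below horizontal.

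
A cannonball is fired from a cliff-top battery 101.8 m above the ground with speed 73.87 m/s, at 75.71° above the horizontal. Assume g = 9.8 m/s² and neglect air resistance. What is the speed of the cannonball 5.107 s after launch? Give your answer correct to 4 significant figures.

28.22 m/s

v_x = 73.87 cos 75.71° = 18.233 m/s (constant).
v_y(t) = 73.87 sin 75.71° − g t = 71.584 − 9.8 × 5.107 = 21.535 m/s.
Speed = √(v_x² + v_y²) = √(332.44 + 463.76) = 28.22 m/s.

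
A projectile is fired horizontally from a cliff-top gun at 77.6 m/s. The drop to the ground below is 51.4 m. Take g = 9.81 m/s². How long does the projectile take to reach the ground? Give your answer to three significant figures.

3.24 s

The horizontal speed doesn't affect the fall. With v_y0 = 0, h = ½ g t².
t = √(2 × 51.4 / 9.81) = √10.48 = 3.24 s.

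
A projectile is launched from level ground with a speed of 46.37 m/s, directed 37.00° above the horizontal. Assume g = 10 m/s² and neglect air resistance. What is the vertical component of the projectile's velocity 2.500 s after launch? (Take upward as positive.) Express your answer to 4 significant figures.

2.906 m/s

Initial vertical component: v_y0 = 46.37 sin 37.00° = 27.906 m/s.
v_y(t) = v_y0 − g t = 27.906 − 10 × 2.500 = 2.906 m/s.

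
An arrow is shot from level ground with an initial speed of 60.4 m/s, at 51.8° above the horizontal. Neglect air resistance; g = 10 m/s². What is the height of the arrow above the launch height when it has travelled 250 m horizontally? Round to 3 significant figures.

v_x = 60.4 cos 51.8° = 37.35 m/s, v_y0 = 60.4 sin 51.8° = 47.47 m/s.
Time to reach x = 250 m: t = x / v_x = 250 / 37.35 = 6.693 s.
y = v_y0 t − ½ g t² = 47.47×6.693 − 5.000×6.693² = 93.7 m.

93.7 m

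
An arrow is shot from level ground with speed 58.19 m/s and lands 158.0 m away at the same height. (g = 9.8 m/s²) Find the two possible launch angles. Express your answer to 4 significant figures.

Level-ground range: R = v₀² sin(2θ)/g ⇒ sin 2θ = R g / v₀² = 158.0×9.8/58.19² = 0.4573.
2θ = arcsin(0.4573) = 27.213° or 180° − 27.213° = 152.787°.
So θ = 13.61° or θ = 76.39°.

13.61° and 76.39°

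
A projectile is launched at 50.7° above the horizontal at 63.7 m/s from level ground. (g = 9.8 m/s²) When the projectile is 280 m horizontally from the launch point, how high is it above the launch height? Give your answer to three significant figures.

106 m

v_x = 63.7 cos 50.7° = 40.35 m/s, v_y0 = 63.7 sin 50.7° = 49.29 m/s.
Time to reach x = 280 m: t = x / v_x = 280 / 40.35 = 6.939 s.
y = v_y0 t − ½ g t² = 49.29×6.939 − 4.900×6.939² = 106 m.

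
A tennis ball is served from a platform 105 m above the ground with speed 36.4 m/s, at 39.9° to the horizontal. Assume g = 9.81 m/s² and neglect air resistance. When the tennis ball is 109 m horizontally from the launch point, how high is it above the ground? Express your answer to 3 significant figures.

121 m

v_x = 36.4 cos 39.9° = 27.92 m/s, v_y0 = 36.4 sin 39.9° = 23.35 m/s.
Time to reach x = 109 m: t = x / v_x = 109 / 27.92 = 3.904 s.
y = 105 + v_y0 t − ½ g t² = 105 + 23.35×3.904 − 4.905×3.904² = 121 m.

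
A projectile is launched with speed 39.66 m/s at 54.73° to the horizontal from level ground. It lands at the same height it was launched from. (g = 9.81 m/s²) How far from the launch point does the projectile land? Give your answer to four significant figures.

151.2 m

For level ground, R = v₀² sin(2θ) / g.
sin(2 × 54.73°) = sin 109.46° = 0.9429.
R = (39.66)² × 0.9429 / 9.81 = 151.2 m.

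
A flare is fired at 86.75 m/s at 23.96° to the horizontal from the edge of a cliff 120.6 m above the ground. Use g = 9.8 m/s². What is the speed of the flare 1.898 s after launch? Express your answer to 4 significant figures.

v_x = 86.75 cos 23.96° = 79.275 m/s (constant).
v_y(t) = 86.75 sin 23.96° − g t = 35.229 − 9.8 × 1.898 = 16.629 m/s.
Speed = √(v_x² + v_y²) = √(6284.5 + 276.52) = 81.00 m/s.

81.00 m/s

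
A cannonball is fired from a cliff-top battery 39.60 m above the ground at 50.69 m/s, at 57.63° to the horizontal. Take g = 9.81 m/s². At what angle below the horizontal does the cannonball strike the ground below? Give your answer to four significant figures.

v_x = 50.69 cos 57.63° = 27.139 m/s.
At impact |v_y| = √(v_y0² + 2 g h) = √(42.813² + 2×9.81×39.60) = 51.087 m/s.
Angle below horizontal = arctan(|v_y| / v_x) = arctan(51.087 / 27.139) = 62.02°.

62.02°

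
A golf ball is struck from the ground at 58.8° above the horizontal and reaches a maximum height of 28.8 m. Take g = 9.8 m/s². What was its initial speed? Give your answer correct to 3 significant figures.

27.8 m/s

At maximum height v_y = 0, so (v₀ sin θ)² = 2 g H.
v₀ sin 58.8° = √(2 × 9.8 × 28.8) = 23.76 m/s.
v₀ = 23.76 / sin 58.8° = 23.76 / 0.8554 = 27.8 m/s.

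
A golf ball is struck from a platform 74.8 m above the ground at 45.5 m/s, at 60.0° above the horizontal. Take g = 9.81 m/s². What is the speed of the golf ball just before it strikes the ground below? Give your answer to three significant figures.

59.5 m/s

v_x = 45.5 cos 60.0° = 22.75 m/s is unchanged throughout.
For the vertical component, v_y² = v_y0² + 2 g h = (39.40)² + 2×9.81×74.8 = 3020, so |v_y| = 54.95 m/s.
Impact speed = √(v_x² + v_y²) = √(517.6 + 3020) = 59.5 m/s.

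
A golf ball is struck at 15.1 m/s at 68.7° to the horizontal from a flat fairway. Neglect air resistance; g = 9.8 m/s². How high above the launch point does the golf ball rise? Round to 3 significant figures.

10.1 m

Vertical component of launch velocity: v_y = 15.1 sin 68.7° = 14.07 m/s.
At the highest point the vertical velocity is zero, so v_y² = 2 g h_max.
h_max = (14.07)² / (2 × 9.8) = 198.0 / 19.60 = 10.1 m.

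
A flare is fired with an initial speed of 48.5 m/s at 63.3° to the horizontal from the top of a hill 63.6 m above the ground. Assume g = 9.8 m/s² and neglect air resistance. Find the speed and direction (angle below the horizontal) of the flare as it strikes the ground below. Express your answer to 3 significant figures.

v_x = 48.5 cos 63.3° = 21.79 m/s (constant).
|v_y| at impact = √((43.33)² + 2×9.8×63.6) = 55.89 m/s.
Speed = √(21.79² + 55.89²) = 60.0 m/s; angle = arctan(55.89/21.79) = 68.7° below horizontal.

60.0 m/s at 68.7° below the horizontal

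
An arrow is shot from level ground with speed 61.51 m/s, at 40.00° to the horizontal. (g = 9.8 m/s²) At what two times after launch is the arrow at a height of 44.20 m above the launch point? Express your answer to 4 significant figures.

v_y0 = 61.51 sin 40.00° = 39.538 m/s.
Set y = v_y0 t − ½ g t² = 44.20: 4.900 t² − 39.538 t + 44.20 = 0.
t = [39.538 ± √(1563.3 − 866.32)] / 9.8 = (39.538 ± 26.400) / 9.8, giving t = 1.341 s or t = 6.728 s.
So the arrow is at 44.20 m at t = 1.341 s (rising) and t = 6.728 s (falling).

1.341 s and 6.728 s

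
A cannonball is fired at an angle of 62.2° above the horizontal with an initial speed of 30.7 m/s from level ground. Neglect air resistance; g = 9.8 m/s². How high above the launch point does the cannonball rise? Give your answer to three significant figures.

37.6 m

Vertical component of launch velocity: v_y = 30.7 sin 62.2° = 27.16 m/s.
At the highest point the vertical velocity is zero, so v_y² = 2 g h_max.
h_max = (27.16)² / (2 × 9.8) = 737.7 / 19.60 = 37.6 m.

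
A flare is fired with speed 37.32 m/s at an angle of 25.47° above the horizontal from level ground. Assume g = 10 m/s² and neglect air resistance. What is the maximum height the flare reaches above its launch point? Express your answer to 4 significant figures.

Vertical component of launch velocity: v_y = 37.32 sin 25.47° = 16.049 m/s.
At the highest point the vertical velocity is zero, so v_y² = 2 g h_max.
h_max = (16.049)² / (2 × 10) = 257.57 / 20.00 = 12.88 m.

12.88 m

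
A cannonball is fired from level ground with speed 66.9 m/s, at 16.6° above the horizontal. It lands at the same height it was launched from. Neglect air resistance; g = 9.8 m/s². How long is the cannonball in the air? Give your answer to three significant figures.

3.90 s

Vertical component: v_y = 66.9 sin 16.6° = 19.11 m/s.
For a projectile landing at launch height, time of flight is t = 2 v_y / g = 2 × 19.11 / 9.8 = 3.90 s.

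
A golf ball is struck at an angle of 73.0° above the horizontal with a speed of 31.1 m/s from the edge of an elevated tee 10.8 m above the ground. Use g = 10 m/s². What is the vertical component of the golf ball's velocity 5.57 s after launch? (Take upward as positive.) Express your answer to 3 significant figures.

-26.0 m/s

Initial vertical component: v_y0 = 31.1 sin 73.0° = 29.74 m/s.
v_y(t) = v_y0 − g t = 29.74 − 10 × 5.57 = -26.0 m/s.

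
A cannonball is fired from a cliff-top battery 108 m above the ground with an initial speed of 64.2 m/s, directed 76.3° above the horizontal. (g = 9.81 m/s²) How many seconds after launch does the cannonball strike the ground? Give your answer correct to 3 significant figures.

14.3 s

Vertical component: v_y = 64.2 sin 76.3° = 62.37 m/s.
Taking up as positive with launch at y = 108 m, landing at y = 0: 0 = 108 + 62.37 t − ½(9.81) t².
Solving 4.905 t² − 62.37 t − 108 = 0 gives t = [62.37 + √(62.37² + 4·4.905·108)] / 9.810 = 14.3 s.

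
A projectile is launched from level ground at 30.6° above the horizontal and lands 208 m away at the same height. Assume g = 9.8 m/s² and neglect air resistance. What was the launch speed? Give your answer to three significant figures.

48.2 m/s

On level ground, R = v₀² sin(2θ) / g, so v₀ = √(R g / sin 2θ).
sin(2 × 30.6°) = 0.8763.
v₀ = √(208 × 9.8 / 0.8763) = √2326 = 48.2 m/s.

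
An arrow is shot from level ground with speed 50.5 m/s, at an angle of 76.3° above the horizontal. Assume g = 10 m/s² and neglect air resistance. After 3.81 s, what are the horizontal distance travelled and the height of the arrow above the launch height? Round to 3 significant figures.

x = 45.6 m, y = 114 m

v_x = 50.5 cos 76.3° = 11.96 m/s; v_y0 = 50.5 sin 76.3° = 49.06 m/s.
x = v_x t = 11.96 × 3.81 = 45.6 m.
y = v_y0 t − ½ g t² = 49.06×3.81 − 5.000×3.81² = 114 m.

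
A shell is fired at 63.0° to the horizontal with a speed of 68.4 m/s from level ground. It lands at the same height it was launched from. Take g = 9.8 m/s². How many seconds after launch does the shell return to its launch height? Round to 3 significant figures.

Vertical component: v_y = 68.4 sin 63.0° = 60.94 m/s.
For a projectile landing at launch height, time of flight is t = 2 v_y / g = 2 × 60.94 / 9.8 = 12.4 s.

12.4 s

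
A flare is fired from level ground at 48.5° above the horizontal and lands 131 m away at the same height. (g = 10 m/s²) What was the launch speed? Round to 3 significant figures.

On level ground, R = v₀² sin(2θ) / g, so v₀ = √(R g / sin 2θ).
sin(2 × 48.5°) = 0.9925.
v₀ = √(131 × 10 / 0.9925) = √1320 = 36.3 m/s.

36.3 m/s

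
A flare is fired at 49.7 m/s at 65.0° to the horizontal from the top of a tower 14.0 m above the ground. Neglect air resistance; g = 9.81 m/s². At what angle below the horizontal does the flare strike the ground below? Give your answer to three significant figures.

66.4°

v_x = 49.7 cos 65.0° = 21.00 m/s.
At impact |v_y| = √(v_y0² + 2 g h) = √(45.04² + 2×9.81×14.0) = 47.99 m/s.
Angle below horizontal = arctan(|v_y| / v_x) = arctan(47.99 / 21.00) = 66.4°.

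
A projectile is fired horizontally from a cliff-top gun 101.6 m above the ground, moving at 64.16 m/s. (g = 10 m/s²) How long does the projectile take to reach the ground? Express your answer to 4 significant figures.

4.508 s

The horizontal speed doesn't affect the fall. With v_y0 = 0, h = ½ g t².
t = √(2 × 101.6 / 10) = √20.320 = 4.508 s.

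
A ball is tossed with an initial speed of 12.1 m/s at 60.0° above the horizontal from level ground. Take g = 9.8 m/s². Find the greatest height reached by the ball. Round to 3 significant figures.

5.60 m

Vertical component of launch velocity: v_y = 12.1 sin 60.0° = 10.48 m/s.
At the highest point the vertical velocity is zero, so v_y² = 2 g h_max.
h_max = (10.48)² / (2 × 9.8) = 109.8 / 19.60 = 5.60 m.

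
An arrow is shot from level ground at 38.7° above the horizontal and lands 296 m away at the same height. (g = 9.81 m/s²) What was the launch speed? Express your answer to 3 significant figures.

On level ground, R = v₀² sin(2θ) / g, so v₀ = √(R g / sin 2θ).
sin(2 × 38.7°) = 0.9759.
v₀ = √(296 × 9.81 / 0.9759) = √2975 = 54.5 m/s.

54.5 m/s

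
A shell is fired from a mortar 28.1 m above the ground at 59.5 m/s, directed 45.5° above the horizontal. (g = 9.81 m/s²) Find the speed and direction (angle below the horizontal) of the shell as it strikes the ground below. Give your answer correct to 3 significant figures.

64.0 m/s at 49.3° below the horizontal

v_x = 59.5 cos 45.5° = 41.70 m/s (constant).
|v_y| at impact = √((42.44)² + 2×9.81×28.1) = 48.50 m/s.
Speed = √(41.70² + 48.50²) = 64.0 m/s; angle = arctan(48.50/41.70) = 49.3° below horizontal.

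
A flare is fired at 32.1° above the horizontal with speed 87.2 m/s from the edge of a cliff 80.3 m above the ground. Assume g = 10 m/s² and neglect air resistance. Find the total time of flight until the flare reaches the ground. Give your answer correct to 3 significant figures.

Vertical component: v_y = 87.2 sin 32.1° = 46.34 m/s.
Taking up as positive with launch at y = 80.3 m, landing at y = 0: 0 = 80.3 + 46.34 t − ½(10) t².
Solving 5.000 t² − 46.34 t − 80.3 = 0 gives t = [46.34 + √(46.34² + 4·5.000·80.3)] / 10.00 = 10.8 s.

10.8 s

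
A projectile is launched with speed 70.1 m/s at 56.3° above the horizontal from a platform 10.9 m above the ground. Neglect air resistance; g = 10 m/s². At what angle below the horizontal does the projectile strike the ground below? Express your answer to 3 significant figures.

57.1°

v_x = 70.1 cos 56.3° = 38.89 m/s.
At impact |v_y| = √(v_y0² + 2 g h) = √(58.32² + 2×10×10.9) = 60.16 m/s.
Angle below horizontal = arctan(|v_y| / v_x) = arctan(60.16 / 38.89) = 57.1°.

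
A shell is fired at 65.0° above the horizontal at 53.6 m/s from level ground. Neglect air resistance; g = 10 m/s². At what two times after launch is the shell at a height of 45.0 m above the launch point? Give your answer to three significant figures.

v_y0 = 53.6 sin 65.0° = 48.58 m/s.
Set y = v_y0 t − ½ g t² = 45.0: 5.000 t² − 48.58 t + 45.0 = 0.
t = [48.58 ± √(2360 − 900.0)] / 10 = (48.58 ± 38.21) / 10, giving t = 1.04 s or t = 8.68 s.
So the shell is at 45.0 m at t = 1.04 s (rising) and t = 8.68 s (falling).

1.04 s and 8.68 s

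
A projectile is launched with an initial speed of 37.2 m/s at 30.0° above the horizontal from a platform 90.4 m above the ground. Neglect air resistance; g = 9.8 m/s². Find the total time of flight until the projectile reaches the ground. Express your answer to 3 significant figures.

6.59 s

Vertical component: v_y = 37.2 sin 30.0° = 18.60 m/s.
Taking up as positive with launch at y = 90.4 m, landing at y = 0: 0 = 90.4 + 18.60 t − ½(9.8) t².
Solving 4.900 t² − 18.60 t − 90.4 = 0 gives t = [18.60 + √(18.60² + 4·4.900·90.4)] / 9.800 = 6.59 s.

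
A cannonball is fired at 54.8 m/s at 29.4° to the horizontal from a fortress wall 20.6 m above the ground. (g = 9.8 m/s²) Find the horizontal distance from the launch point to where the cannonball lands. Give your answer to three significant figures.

Components: v_x = 54.8 cos 29.4° = 47.74 m/s, v_y = 54.8 sin 29.4° = 26.90 m/s.
Vertical: 0 = 20.6 + 26.90 t − ½(9.8) t² ⇒ 4.900 t² − 26.90 t − 20.6 = 0.
t = [26.90 + √(723.6 + 403.8)] / 9.800 = 6.171 s.
Horizontal: R = v_x · t = 47.74 × 6.171 = 295 m.

295 m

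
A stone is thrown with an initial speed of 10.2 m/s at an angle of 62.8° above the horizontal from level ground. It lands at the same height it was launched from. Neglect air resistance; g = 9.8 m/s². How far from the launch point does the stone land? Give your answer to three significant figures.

Components: v_x = 10.2 cos 62.8° = 4.662 m/s, v_y = 10.2 sin 62.8° = 9.072 m/s.
Time of flight (same landing height): t = 2 v_y / g = 2 × 9.072 / 9.8 = 1.851 s.
Range: R = v_x · t = 4.662 × 1.851 = 8.63 m.

8.63 m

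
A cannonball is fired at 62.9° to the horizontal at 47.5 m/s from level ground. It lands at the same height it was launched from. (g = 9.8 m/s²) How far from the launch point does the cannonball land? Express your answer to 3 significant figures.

For level ground, R = v₀² sin(2θ) / g.
sin(2 × 62.9°) = sin 125.8° = 0.8111.
R = (47.5)² × 0.8111 / 9.8 = 187 m.

187 m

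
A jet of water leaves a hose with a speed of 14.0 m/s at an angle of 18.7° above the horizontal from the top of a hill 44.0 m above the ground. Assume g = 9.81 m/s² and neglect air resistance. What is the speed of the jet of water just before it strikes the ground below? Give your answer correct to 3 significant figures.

32.5 m/s

v_x = 14.0 cos 18.7° = 13.26 m/s is unchanged throughout.
For the vertical component, v_y² = v_y0² + 2 g h = (4.489)² + 2×9.81×44.0 = 883.4, so |v_y| = 29.72 m/s.
Impact speed = √(v_x² + v_y²) = √(175.8 + 883.4) = 32.5 m/s.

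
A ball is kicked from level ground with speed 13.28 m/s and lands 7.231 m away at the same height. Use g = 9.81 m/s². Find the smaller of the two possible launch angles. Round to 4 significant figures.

Level-ground range: R = v₀² sin(2θ)/g ⇒ sin 2θ = R g / v₀² = 7.231×9.81/13.28² = 0.4022.
2θ = arcsin(0.4022) = 23.716° or 180° − 23.716° = 156.284°.
So θ = 11.86° or θ = 78.14°.

11.86°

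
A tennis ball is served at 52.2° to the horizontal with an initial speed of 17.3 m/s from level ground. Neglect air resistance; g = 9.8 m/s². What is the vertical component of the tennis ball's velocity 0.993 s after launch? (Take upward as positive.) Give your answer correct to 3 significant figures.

3.94 m/s

Initial vertical component: v_y0 = 17.3 sin 52.2° = 13.67 m/s.
v_y(t) = v_y0 − g t = 13.67 − 9.8 × 0.993 = 3.94 m/s.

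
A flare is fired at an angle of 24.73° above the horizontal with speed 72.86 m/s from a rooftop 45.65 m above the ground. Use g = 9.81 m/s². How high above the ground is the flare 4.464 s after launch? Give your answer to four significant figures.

v_y0 = 72.86 sin 24.73° = 30.480 m/s.
y(t) = 45.65 + v_y0 t − ½ g t² = 45.65 + 30.480×4.464 − ½×9.81×4.464² = 83.97 m.

83.97 m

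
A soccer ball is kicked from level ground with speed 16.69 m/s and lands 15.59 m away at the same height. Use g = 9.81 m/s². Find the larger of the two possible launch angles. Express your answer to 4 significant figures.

Level-ground range: R = v₀² sin(2θ)/g ⇒ sin 2θ = R g / v₀² = 15.59×9.81/16.69² = 0.5490.
2θ = arcsin(0.5490) = 33.298° or 180° − 33.298° = 146.702°.
So θ = 16.65° or θ = 73.35°.

73.35°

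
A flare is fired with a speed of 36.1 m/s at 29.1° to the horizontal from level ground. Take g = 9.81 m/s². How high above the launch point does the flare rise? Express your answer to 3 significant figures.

Vertical component of launch velocity: v_y = 36.1 sin 29.1° = 17.56 m/s.
At the highest point the vertical velocity is zero, so v_y² = 2 g h_max.
h_max = (17.56)² / (2 × 9.81) = 308.4 / 19.62 = 15.7 m.

15.7 m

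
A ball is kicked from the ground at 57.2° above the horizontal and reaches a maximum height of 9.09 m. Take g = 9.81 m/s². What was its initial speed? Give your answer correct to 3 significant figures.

At maximum height v_y = 0, so (v₀ sin θ)² = 2 g H.
v₀ sin 57.2° = √(2 × 9.81 × 9.09) = 13.35 m/s.
v₀ = 13.35 / sin 57.2° = 13.35 / 0.8406 = 15.9 m/s.

15.9 m/s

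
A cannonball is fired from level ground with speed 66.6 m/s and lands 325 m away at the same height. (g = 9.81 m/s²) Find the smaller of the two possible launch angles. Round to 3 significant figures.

Level-ground range: R = v₀² sin(2θ)/g ⇒ sin 2θ = R g / v₀² = 325×9.81/66.6² = 0.7188.
2θ = arcsin(0.7188) = 45.96° or 180° − 45.96° = 134.04°.
So θ = 23.0° or θ = 67.0°.

23.0°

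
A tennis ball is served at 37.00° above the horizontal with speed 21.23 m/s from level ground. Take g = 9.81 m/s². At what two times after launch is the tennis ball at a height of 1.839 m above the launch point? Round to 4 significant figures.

v_y0 = 21.23 sin 37.00° = 12.777 m/s.
Set y = v_y0 t − ½ g t² = 1.839: 4.905 t² − 12.777 t + 1.839 = 0.
t = [12.777 ± √(163.25 − 36.081)] / 9.81 = (12.777 ± 11.277) / 9.81, giving t = 0.1529 s or t = 2.452 s.
So the tennis ball is at 1.839 m at t = 0.1529 s (rising) and t = 2.452 s (falling).

0.1529 s and 2.452 s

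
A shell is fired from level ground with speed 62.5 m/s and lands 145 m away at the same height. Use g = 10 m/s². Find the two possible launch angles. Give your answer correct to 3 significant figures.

10.9° and 79.1°

Level-ground range: R = v₀² sin(2θ)/g ⇒ sin 2θ = R g / v₀² = 145×10/62.5² = 0.3712.
2θ = arcsin(0.3712) = 21.79° or 180° − 21.79° = 158.21°.
So θ = 10.9° or θ = 79.1°.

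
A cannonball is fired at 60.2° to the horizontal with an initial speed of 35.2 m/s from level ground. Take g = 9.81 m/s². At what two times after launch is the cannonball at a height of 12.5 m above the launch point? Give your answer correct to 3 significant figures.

v_y0 = 35.2 sin 60.2° = 30.55 m/s.
Set y = v_y0 t − ½ g t² = 12.5: 4.905 t² − 30.55 t + 12.5 = 0.
t = [30.55 ± √(933.3 − 245.2)] / 9.81 = (30.55 ± 26.23) / 9.81, giving t = 0.440 s or t = 5.79 s.
So the cannonball is at 12.5 m at t = 0.440 s (rising) and t = 5.79 s (falling).

0.440 s and 5.79 s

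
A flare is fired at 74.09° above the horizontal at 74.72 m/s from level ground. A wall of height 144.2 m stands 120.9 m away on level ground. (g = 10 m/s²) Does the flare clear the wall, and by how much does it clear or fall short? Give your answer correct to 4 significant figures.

Yes — it clears the wall by 105.7 m.

v_x = 74.72 cos 74.09° = 20.483 m/s; v_y0 = 74.72 sin 74.09° = 71.858 m/s.
Time to reach the wall: t = 120.9 / 20.483 = 5.9025 s.
Height at that point: y = 71.858×5.9025 − 5.000×5.9025² = 249.94 m.
That is 249.94 − 144.2 = 105.7 m above the top of the wall, so the flare clears it.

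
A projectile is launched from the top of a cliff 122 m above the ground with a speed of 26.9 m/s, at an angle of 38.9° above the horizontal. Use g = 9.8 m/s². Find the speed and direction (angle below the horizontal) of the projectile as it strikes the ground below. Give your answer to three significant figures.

v_x = 26.9 cos 38.9° = 20.93 m/s (constant).
|v_y| at impact = √((16.89)² + 2×9.8×122) = 51.73 m/s.
Speed = √(20.93² + 51.73²) = 55.8 m/s; angle = arctan(51.73/20.93) = 68.0° below horizontal.

55.8 m/s at 68.0° below the horizontal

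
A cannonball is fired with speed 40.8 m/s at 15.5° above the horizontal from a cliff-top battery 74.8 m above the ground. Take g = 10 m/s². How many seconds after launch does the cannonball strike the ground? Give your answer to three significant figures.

Vertical component: v_y = 40.8 sin 15.5° = 10.90 m/s.
Taking up as positive with launch at y = 74.8 m, landing at y = 0: 0 = 74.8 + 10.90 t − ½(10) t².
Solving 5.000 t² − 10.90 t − 74.8 = 0 gives t = [10.90 + √(10.90² + 4·5.000·74.8)] / 10.00 = 5.11 s.

5.11 s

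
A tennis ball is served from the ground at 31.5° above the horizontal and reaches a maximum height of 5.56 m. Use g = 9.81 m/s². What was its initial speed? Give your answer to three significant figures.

At maximum height v_y = 0, so (v₀ sin θ)² = 2 g H.
v₀ sin 31.5° = √(2 × 9.81 × 5.56) = 10.44 m/s.
v₀ = 10.44 / sin 31.5° = 10.44 / 0.5225 = 20.0 m/s.

20.0 m/s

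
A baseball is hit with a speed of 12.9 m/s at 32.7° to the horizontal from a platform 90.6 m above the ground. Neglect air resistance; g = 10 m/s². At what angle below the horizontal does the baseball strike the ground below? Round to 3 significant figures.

v_x = 12.9 cos 32.7° = 10.86 m/s.
At impact |v_y| = √(v_y0² + 2 g h) = √(6.969² + 2×10×90.6) = 43.13 m/s.
Angle below horizontal = arctan(|v_y| / v_x) = arctan(43.13 / 10.86) = 75.9°.

75.9°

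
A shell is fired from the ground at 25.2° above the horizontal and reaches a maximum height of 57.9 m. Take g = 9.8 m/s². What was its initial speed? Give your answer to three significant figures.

79.1 m/s

At maximum height v_y = 0, so (v₀ sin θ)² = 2 g H.
v₀ sin 25.2° = √(2 × 9.8 × 57.9) = 33.69 m/s.
v₀ = 33.69 / sin 25.2° = 33.69 / 0.4258 = 79.1 m/s.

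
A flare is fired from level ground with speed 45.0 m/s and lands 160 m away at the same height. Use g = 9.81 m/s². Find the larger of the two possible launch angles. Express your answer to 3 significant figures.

Level-ground range: R = v₀² sin(2θ)/g ⇒ sin 2θ = R g / v₀² = 160×9.81/45.0² = 0.7751.
2θ = arcsin(0.7751) = 50.81° or 180° − 50.81° = 129.19°.
So θ = 25.4° or θ = 64.6°.

64.6°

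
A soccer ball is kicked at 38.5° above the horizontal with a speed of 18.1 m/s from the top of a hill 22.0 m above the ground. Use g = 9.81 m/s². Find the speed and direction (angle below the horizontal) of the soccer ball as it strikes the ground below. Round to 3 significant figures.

27.6 m/s at 59.1° below the horizontal

v_x = 18.1 cos 38.5° = 14.17 m/s (constant).
|v_y| at impact = √((11.27)² + 2×9.81×22.0) = 23.64 m/s.
Speed = √(14.17² + 23.64²) = 27.6 m/s; angle = arctan(23.64/14.17) = 59.1° below horizontal.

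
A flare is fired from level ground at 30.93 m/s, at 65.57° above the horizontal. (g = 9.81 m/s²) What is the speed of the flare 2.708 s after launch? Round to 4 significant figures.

12.89 m/s

v_x = 30.93 cos 65.57° = 12.792 m/s (constant).
v_y(t) = 30.93 sin 65.57° − g t = 28.161 − 9.81 × 2.708 = 1.5955 m/s.
Speed = √(v_x² + v_y²) = √(163.64 + 2.5456) = 12.89 m/s.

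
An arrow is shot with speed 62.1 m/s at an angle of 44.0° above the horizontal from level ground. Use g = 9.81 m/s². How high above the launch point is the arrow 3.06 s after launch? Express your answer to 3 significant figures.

v_y0 = 62.1 sin 44.0° = 43.14 m/s.
y(t) = v_y0 t − ½ g t² = 43.14×3.06 − 4.905×3.06² = 86.1 m.

86.1 m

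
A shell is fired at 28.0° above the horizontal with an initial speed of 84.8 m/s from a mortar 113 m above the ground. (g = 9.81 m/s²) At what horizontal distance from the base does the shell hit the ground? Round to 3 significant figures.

774 m

Components: v_x = 84.8 cos 28.0° = 74.87 m/s, v_y = 84.8 sin 28.0° = 39.81 m/s.
Vertical: 0 = 113 + 39.81 t − ½(9.81) t² ⇒ 4.905 t² − 39.81 t − 113 = 0.
t = [39.81 + √(1585 + 2217)] / 9.810 = 10.34 s.
Horizontal: R = v_x · t = 74.87 × 10.34 = 774 m.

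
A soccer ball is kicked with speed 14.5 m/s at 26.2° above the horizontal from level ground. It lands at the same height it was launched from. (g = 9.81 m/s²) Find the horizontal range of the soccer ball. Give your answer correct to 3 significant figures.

17.0 m

Components: v_x = 14.5 cos 26.2° = 13.01 m/s, v_y = 14.5 sin 26.2° = 6.402 m/s.
Time of flight (same landing height): t = 2 v_y / g = 2 × 6.402 / 9.81 = 1.305 s.
Range: R = v_x · t = 13.01 × 1.305 = 17.0 m.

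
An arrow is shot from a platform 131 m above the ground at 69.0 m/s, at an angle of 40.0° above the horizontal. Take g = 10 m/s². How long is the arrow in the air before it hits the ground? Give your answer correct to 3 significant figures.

11.2 s

Vertical component: v_y = 69.0 sin 40.0° = 44.35 m/s.
Taking up as positive with launch at y = 131 m, landing at y = 0: 0 = 131 + 44.35 t − ½(10) t².
Solving 5.000 t² − 44.35 t − 131 = 0 gives t = [44.35 + √(44.35² + 4·5.000·131)] / 10.00 = 11.2 s.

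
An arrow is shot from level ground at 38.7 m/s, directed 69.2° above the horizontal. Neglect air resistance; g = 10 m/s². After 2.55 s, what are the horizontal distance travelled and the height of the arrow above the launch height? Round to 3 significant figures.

v_x = 38.7 cos 69.2° = 13.74 m/s; v_y0 = 38.7 sin 69.2° = 36.18 m/s.
x = v_x t = 13.74 × 2.55 = 35.0 m.
y = v_y0 t − ½ g t² = 36.18×2.55 − 5.000×2.55² = 59.7 m.

x = 35.0 m, y = 59.7 m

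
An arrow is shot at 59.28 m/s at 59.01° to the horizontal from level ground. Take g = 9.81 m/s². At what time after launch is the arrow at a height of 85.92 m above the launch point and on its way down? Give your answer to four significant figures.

8.233 s

v_y0 = 59.28 sin 59.01° = 50.818 m/s.
Set y = v_y0 t − ½ g t² = 85.92: 4.905 t² − 50.818 t + 85.92 = 0.
t = [50.818 ± √(2582.5 − 1685.8)] / 9.81 = (50.818 ± 29.945) / 9.81, giving t = 2.128 s or t = 8.233 s.
On the way down corresponds to the larger root: t = 8.233 s.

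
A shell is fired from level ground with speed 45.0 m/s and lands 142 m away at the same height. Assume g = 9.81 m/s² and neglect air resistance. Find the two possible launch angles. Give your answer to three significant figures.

21.7° and 68.3°

Level-ground range: R = v₀² sin(2θ)/g ⇒ sin 2θ = R g / v₀² = 142×9.81/45.0² = 0.6879.
2θ = arcsin(0.6879) = 43.46° or 180° − 43.46° = 136.54°.
So θ = 21.7° or θ = 68.3°.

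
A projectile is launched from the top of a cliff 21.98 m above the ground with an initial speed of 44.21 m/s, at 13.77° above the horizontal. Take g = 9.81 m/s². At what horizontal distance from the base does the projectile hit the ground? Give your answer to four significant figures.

Components: v_x = 44.21 cos 13.77° = 42.939 m/s, v_y = 44.21 sin 13.77° = 10.523 m/s.
Vertical: 0 = 21.98 + 10.523 t − ½(9.81) t² ⇒ 4.905 t² − 10.523 t − 21.98 = 0.
t = [10.523 + √(110.73 + 431.25)] / 9.810 = 3.4458 s.
Horizontal: R = v_x · t = 42.939 × 3.4458 = 148.0 m.

148.0 m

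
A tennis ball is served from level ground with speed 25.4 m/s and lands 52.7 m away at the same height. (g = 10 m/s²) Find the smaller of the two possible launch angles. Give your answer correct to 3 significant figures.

Level-ground range: R = v₀² sin(2θ)/g ⇒ sin 2θ = R g / v₀² = 52.7×10/25.4² = 0.8169.
2θ = arcsin(0.8169) = 54.78° or 180° − 54.78° = 125.22°.
So θ = 27.4° or θ = 62.6°.

27.4°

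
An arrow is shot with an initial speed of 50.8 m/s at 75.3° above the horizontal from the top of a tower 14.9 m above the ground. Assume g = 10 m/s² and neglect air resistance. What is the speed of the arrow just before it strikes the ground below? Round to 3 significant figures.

v_x = 50.8 cos 75.3° = 12.89 m/s is unchanged throughout.
For the vertical component, v_y² = v_y0² + 2 g h = (49.14)² + 2×10×14.9 = 2713, so |v_y| = 52.09 m/s.
Impact speed = √(v_x² + v_y²) = √(166.2 + 2713) = 53.7 m/s.

53.7 m/s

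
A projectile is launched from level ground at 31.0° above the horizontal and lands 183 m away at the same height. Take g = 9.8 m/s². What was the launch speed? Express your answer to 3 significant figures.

45.1 m/s

On level ground, R = v₀² sin(2θ) / g, so v₀ = √(R g / sin 2θ).
sin(2 × 31.0°) = 0.8829.
v₀ = √(183 × 9.8 / 0.8829) = √2031 = 45.1 m/s.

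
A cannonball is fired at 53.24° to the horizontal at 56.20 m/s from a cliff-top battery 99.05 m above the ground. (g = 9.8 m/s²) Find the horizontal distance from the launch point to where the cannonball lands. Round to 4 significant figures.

370.7 m

Components: v_x = 56.20 cos 53.24° = 33.634 m/s, v_y = 56.20 sin 53.24° = 45.025 m/s.
Vertical: 0 = 99.05 + 45.025 t − ½(9.8) t² ⇒ 4.900 t² − 45.025 t − 99.05 = 0.
t = [45.025 + √(2027.3 + 1941.4)] / 9.800 = 11.023 s.
Horizontal: R = v_x · t = 33.634 × 11.023 = 370.7 m.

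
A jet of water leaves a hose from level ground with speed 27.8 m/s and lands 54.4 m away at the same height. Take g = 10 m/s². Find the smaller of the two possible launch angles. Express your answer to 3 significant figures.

22.4°

Level-ground range: R = v₀² sin(2θ)/g ⇒ sin 2θ = R g / v₀² = 54.4×10/27.8² = 0.7039.
2θ = arcsin(0.7039) = 44.74° or 180° − 44.74° = 135.26°.
So θ = 22.4° or θ = 67.6°.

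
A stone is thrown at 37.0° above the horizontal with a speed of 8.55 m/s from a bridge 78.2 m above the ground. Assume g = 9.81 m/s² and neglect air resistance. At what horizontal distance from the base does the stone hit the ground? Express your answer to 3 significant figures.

Components: v_x = 8.55 cos 37.0° = 6.828 m/s, v_y = 8.55 sin 37.0° = 5.146 m/s.
Vertical: 0 = 78.2 + 5.146 t − ½(9.81) t² ⇒ 4.905 t² − 5.146 t − 78.2 = 0.
t = [5.146 + √(26.48 + 1534)] / 9.810 = 4.551 s.
Horizontal: R = v_x · t = 6.828 × 4.551 = 31.1 m.

31.1 m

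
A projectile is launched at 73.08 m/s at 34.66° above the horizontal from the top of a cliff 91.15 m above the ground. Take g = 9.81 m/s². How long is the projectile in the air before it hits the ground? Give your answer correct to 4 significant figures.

Vertical component: v_y = 73.08 sin 34.66° = 41.561 m/s.
Taking up as positive with launch at y = 91.15 m, landing at y = 0: 0 = 91.15 + 41.561 t − ½(9.81) t².
Solving 4.905 t² − 41.561 t − 91.15 = 0 gives t = [41.561 + √(41.561² + 4·4.905·91.15)] / 9.810 = 10.28 s.

10.28 s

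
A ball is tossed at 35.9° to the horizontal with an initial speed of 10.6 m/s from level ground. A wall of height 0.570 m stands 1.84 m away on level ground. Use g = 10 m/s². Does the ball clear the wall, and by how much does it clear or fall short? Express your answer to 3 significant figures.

Yes — it clears the wall by 0.532 m.

v_x = 10.6 cos 35.9° = 8.586 m/s; v_y0 = 10.6 sin 35.9° = 6.216 m/s.
Time to reach the wall: t = 1.84 / 8.586 = 0.2143 s.
Height at that point: y = 6.216×0.2143 − 5.000×0.2143² = 1.102 m.
That is 1.102 − 0.570 = 0.532 m above the top of the wall, so the ball clears it.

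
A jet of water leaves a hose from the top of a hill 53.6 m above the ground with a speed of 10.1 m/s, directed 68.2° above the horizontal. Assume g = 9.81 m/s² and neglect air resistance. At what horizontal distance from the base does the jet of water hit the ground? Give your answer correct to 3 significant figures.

Components: v_x = 10.1 cos 68.2° = 3.751 m/s, v_y = 10.1 sin 68.2° = 9.378 m/s.
Vertical: 0 = 53.6 + 9.378 t − ½(9.81) t² ⇒ 4.905 t² − 9.378 t − 53.6 = 0.
t = [9.378 + √(87.95 + 1052)] / 9.810 = 4.398 s.
Horizontal: R = v_x · t = 3.751 × 4.398 = 16.5 m.

16.5 m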